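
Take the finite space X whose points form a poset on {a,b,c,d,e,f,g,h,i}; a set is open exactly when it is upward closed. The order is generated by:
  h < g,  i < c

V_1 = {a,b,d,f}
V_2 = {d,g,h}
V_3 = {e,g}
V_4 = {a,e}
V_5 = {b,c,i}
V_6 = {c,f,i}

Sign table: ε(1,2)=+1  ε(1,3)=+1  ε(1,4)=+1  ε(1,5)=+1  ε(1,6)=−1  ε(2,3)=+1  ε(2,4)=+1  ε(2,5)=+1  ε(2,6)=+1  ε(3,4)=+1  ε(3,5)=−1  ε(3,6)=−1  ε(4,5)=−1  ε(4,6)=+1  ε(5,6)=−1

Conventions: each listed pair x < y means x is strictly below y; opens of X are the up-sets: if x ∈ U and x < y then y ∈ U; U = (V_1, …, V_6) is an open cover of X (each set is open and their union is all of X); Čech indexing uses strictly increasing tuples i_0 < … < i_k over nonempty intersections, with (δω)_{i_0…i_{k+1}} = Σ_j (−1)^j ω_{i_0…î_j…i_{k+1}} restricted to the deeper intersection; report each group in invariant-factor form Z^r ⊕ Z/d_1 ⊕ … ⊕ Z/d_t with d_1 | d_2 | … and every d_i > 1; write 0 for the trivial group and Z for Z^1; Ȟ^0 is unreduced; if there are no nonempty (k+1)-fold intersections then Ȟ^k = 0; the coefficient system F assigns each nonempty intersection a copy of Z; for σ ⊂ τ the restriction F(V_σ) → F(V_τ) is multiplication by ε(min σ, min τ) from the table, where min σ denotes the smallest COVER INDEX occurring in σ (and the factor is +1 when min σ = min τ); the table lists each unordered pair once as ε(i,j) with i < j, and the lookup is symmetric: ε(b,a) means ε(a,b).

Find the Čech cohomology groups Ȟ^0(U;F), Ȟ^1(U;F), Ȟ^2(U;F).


nonempty intersections:
  V12={d} V14={a} V15={b} V16={f} V23={g} V34={e} V56={c,i}
C dims 6,7; δ0: rk 5, SNF 1^5
Ȟ^0: (6−5)−0=1 ⇒ Z
Ȟ^1: (7−0)−5=2 ⇒ Z^2
Ȟ^2: (0−0)−0=0 ⇒ 0

Ȟ^0(U;F) ≅ Z; Ȟ^1(U;F) ≅ Z^2; Ȟ^2(U;F) ≅ 0


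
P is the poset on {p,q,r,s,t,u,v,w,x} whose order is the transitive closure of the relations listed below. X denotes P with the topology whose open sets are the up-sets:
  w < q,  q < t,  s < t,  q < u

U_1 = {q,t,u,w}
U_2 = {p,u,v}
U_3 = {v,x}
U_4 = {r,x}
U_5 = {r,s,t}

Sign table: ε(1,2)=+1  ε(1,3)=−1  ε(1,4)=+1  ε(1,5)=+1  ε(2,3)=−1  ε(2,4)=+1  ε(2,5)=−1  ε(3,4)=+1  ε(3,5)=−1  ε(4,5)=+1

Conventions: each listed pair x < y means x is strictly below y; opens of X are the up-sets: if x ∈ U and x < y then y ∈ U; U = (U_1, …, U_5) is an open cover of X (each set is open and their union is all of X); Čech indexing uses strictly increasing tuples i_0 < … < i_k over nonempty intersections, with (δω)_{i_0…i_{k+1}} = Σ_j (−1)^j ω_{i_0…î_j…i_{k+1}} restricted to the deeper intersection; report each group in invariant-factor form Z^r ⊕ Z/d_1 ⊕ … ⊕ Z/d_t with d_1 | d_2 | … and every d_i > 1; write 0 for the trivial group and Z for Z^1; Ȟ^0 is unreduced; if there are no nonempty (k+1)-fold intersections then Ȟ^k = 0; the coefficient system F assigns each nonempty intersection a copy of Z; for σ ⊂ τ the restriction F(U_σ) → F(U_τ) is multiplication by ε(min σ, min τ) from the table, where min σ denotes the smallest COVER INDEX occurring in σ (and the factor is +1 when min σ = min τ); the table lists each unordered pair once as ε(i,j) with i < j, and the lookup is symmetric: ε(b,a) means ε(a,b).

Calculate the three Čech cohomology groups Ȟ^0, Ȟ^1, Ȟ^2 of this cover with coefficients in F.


cover nerve:
  U12={u} U15={t} U23={v} U34={x} U45={r}
C dims 5,5; δ0: rk 5, SNF 1^4·2
Ȟ^0: (5−5)−0=0 ⇒ 0
Ȟ^1: (5−0)−5=0 plus torsion [2] ⇒ Z/2
Ȟ^2: (0−0)−0=0 ⇒ 0

Ȟ^0 = 0,  Ȟ^1 = Z/2,  Ȟ^2 = 0


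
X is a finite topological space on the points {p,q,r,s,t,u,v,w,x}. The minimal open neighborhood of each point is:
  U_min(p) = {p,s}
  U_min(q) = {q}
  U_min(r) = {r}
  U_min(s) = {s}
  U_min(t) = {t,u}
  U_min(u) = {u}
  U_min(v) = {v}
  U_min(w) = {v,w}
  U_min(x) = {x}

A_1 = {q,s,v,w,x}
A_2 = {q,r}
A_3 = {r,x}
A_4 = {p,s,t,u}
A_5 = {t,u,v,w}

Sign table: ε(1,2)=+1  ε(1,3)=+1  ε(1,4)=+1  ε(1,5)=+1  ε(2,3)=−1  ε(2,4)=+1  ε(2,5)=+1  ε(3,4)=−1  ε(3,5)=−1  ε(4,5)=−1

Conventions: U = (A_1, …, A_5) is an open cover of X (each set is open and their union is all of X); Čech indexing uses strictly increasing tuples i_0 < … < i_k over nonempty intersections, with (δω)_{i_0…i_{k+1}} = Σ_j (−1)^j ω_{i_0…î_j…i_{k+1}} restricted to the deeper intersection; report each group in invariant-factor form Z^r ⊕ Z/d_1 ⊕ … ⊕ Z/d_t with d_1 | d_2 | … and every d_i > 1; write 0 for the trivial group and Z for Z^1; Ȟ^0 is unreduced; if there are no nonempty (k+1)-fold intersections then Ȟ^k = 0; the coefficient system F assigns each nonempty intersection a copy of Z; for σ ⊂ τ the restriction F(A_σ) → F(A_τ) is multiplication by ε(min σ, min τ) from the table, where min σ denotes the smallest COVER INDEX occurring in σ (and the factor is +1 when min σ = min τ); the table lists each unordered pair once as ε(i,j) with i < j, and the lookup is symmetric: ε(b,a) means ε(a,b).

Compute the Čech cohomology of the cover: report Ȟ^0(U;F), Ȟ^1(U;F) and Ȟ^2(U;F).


Ȟ^0 = 0,  Ȟ^1 = Z ⊕ Z/2,  Ȟ^2 = 0

intersection data:
  A12={q} A13={x} A14={s} A15={v,w} A23={r} A45={t,u}
C dims 5,6; δ0: rk 5, SNF 1^4·2
Ȟ^0 = (5 − 5) − 0 = 0, so Ȟ^0 ≅ 0
Ȟ^1 = (6 − 0) − 5 = 1 plus torsion [2], so Ȟ^1 ≅ Z ⊕ Z/2
Ȟ^2 = (0 − 0) − 0 = 0, so Ȟ^2 ≅ 0


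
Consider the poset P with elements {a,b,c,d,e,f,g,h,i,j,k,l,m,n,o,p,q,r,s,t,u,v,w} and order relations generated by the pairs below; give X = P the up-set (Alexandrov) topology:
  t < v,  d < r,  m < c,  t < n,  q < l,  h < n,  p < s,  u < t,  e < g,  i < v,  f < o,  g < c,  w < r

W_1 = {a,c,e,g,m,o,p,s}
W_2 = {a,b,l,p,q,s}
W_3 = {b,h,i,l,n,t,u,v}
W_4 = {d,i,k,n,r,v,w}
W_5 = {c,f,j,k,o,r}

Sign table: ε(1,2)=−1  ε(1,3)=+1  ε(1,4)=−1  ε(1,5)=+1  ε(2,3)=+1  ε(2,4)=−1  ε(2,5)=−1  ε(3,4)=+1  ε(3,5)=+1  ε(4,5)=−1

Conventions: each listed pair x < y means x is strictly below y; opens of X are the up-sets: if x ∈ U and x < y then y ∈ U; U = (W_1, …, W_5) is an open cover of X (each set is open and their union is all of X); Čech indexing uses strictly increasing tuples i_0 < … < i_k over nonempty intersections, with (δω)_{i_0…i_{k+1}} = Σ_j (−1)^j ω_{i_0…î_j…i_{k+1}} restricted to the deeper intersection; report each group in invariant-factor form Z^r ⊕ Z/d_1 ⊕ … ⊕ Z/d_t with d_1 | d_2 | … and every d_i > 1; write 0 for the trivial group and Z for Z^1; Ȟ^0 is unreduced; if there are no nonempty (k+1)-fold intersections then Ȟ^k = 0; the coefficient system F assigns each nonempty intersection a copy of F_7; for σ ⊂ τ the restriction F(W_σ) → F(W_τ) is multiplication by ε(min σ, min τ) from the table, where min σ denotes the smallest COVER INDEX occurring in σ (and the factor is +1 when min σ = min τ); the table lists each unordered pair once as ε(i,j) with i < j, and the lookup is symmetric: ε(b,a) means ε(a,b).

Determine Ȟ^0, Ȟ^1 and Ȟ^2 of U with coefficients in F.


Ȟ^0 = Z/7, Ȟ^1 = Z/7 and Ȟ^2 = 0

nonempty intersections:
  W12={a,p,s} W15={c,o} W23={b,l} W34={i,n,v} W45={k,r}
C dims 5,5; δ0: rk_F7 4
Ȟ^0: (5−4)−0=1 ⇒ Z/7
Ȟ^1: (5−0)−4=1 ⇒ Z/7
Ȟ^2: (0−0)−0=0 ⇒ 0


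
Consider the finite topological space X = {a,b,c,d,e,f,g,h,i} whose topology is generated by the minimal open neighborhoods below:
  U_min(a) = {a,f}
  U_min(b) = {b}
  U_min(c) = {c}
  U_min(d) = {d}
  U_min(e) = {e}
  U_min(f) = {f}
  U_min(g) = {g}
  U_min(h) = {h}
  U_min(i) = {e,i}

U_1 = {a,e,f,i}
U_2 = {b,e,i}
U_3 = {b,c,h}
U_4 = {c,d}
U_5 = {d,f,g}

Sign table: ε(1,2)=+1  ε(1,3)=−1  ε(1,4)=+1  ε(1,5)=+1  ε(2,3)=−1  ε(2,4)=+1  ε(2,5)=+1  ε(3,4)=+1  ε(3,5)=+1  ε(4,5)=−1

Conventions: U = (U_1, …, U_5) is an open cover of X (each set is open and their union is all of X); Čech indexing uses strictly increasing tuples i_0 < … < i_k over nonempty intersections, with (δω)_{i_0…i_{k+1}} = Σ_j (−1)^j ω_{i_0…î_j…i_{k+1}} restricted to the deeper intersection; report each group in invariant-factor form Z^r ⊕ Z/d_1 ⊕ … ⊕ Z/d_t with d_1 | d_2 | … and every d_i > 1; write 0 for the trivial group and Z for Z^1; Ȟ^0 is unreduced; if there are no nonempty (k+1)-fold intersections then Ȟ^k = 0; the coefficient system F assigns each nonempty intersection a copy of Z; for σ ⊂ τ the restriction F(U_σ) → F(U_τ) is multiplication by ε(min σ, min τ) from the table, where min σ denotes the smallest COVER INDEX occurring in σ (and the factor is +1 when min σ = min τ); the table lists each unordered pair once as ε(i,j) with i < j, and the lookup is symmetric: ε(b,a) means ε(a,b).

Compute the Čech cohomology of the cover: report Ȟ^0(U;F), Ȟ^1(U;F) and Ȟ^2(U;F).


intersection data:
  U12={e,i} U15={f} U23={b} U34={c} U45={d}
C dims 5,5; δ0: rk 4, SNF 1^4
Ȟ^0 = (5 − 4) − 0 = 1, so Ȟ^0 ≅ Z
Ȟ^1 = (5 − 0) − 4 = 1, so Ȟ^1 ≅ Z
Ȟ^2 = (0 − 0) − 0 = 0, so Ȟ^2 ≅ 0

Ȟ^0 = Z, Ȟ^1 = Z, Ȟ^2 = 0


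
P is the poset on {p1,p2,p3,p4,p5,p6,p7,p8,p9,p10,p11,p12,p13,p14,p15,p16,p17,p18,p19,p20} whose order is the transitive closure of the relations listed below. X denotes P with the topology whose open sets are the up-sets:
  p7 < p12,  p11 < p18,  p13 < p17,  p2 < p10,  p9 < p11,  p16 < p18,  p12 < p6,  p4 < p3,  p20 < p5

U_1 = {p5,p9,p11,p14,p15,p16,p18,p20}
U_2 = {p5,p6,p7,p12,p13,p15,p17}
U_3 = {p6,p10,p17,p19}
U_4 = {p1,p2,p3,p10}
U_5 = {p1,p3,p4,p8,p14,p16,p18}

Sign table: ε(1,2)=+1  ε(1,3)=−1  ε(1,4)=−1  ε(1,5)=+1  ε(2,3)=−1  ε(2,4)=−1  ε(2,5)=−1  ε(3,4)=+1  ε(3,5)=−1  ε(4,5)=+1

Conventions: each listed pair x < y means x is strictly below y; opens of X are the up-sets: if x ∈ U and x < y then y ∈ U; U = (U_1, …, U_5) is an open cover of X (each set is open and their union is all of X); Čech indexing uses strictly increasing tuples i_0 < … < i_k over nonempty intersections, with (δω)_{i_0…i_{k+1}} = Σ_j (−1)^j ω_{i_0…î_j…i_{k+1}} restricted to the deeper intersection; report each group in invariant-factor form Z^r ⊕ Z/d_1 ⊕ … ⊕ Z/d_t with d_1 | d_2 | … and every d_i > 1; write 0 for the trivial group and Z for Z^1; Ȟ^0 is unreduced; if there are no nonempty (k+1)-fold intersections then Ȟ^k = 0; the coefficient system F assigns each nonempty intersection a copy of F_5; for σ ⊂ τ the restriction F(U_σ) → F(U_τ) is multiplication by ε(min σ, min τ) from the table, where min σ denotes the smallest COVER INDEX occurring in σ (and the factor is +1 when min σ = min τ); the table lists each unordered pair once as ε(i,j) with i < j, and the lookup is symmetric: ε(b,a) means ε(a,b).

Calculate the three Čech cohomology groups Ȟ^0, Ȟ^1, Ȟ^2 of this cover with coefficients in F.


Ȟ^0(U;F) ≅ 0, Ȟ^1(U;F) ≅ 0, Ȟ^2(U;F) ≅ 0

intersection data:
  U12={p5,p15} U15={p14,p16,p18} U23={p6,p17} U34={p10} U45={p1,p3}
C dims 5,5; δ0: rk_F5 5
Ȟ^0 = (5 − 5) − 0 = 0, so Ȟ^0 ≅ 0
Ȟ^1 = (5 − 0) − 5 = 0, so Ȟ^1 ≅ 0
Ȟ^2 = (0 − 0) − 0 = 0, so Ȟ^2 ≅ 0


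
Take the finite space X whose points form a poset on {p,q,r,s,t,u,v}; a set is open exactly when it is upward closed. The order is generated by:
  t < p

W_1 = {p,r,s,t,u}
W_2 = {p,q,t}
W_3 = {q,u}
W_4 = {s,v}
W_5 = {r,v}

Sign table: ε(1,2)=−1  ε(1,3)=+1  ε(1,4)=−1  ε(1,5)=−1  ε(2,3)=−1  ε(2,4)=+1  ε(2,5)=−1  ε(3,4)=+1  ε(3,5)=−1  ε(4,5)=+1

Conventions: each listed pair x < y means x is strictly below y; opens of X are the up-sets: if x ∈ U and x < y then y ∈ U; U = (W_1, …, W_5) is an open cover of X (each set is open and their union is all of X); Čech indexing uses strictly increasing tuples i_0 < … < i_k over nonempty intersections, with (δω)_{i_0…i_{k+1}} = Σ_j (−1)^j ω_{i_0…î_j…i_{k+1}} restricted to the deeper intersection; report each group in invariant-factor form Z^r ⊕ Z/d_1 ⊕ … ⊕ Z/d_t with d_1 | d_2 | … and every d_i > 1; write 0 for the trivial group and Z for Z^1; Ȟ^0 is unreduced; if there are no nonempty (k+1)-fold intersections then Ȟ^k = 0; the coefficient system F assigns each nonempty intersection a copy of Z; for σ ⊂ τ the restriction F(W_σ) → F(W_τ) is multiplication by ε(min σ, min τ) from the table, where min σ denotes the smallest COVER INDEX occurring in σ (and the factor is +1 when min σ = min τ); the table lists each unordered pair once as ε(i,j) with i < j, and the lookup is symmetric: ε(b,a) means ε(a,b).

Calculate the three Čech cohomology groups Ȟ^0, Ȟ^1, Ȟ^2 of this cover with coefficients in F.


intersection data:
  W12={p,t} W13={u} W14={s} W15={r} W23={q} W45={v}
C dims 5,6; δ0: rk 4, SNF 1^4
Ȟ^0 = (5 − 4) − 0 = 1, so Ȟ^0 ≅ Z
Ȟ^1 = (6 − 0) − 4 = 2, so Ȟ^1 ≅ Z^2
Ȟ^2 = (0 − 0) − 0 = 0, so Ȟ^2 ≅ 0

Ȟ^0 = Z,  Ȟ^1 = Z^2,  Ȟ^2 = 0


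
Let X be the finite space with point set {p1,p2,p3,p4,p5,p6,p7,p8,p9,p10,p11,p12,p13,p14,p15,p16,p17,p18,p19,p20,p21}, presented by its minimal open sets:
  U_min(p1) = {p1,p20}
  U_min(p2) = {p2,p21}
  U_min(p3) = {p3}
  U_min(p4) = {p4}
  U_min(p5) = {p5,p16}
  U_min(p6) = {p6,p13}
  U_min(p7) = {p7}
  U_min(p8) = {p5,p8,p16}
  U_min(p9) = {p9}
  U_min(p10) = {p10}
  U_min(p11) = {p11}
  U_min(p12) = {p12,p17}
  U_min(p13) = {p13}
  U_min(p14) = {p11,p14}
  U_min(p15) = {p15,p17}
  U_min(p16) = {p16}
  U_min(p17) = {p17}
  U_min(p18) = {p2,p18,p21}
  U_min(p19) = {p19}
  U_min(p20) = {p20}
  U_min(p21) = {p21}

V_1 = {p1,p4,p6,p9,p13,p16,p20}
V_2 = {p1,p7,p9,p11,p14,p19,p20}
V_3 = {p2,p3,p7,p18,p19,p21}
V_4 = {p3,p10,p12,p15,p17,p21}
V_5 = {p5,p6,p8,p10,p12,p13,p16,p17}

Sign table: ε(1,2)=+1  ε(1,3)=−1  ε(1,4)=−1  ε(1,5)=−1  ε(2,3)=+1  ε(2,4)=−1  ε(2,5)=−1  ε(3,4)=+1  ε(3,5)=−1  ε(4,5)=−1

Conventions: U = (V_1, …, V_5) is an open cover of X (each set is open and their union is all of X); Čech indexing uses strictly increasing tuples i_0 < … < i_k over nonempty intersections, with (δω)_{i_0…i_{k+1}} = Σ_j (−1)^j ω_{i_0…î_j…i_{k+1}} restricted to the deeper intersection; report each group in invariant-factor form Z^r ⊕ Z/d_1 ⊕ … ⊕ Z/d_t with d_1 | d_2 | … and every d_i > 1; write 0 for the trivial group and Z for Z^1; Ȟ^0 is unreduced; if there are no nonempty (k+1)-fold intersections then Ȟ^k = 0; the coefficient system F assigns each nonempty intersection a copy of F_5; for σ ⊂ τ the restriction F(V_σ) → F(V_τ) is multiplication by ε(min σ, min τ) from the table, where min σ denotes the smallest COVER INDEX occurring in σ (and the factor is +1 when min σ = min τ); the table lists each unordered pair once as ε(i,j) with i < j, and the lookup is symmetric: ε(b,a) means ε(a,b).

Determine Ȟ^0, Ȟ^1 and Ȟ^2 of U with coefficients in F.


Ȟ^0(U;F) ≅ Z/5,  Ȟ^1(U;F) ≅ Z/5,  Ȟ^2(U;F) ≅ 0

nerve simplices:
  V12={p1,p9,p20} V15={p6,p13,p16} V23={p7,p19} V34={p3,p21} V45={p10,p12,p17}
C dims 5,5; δ0: rk_F5 4
degree 0: 5−4−0 = 1 → Ȟ^0 ≅ Z/5
degree 1: 5−0−4 = 1 → Ȟ^1 ≅ Z/5
degree 2: 0−0−0 = 0 → Ȟ^2 ≅ 0


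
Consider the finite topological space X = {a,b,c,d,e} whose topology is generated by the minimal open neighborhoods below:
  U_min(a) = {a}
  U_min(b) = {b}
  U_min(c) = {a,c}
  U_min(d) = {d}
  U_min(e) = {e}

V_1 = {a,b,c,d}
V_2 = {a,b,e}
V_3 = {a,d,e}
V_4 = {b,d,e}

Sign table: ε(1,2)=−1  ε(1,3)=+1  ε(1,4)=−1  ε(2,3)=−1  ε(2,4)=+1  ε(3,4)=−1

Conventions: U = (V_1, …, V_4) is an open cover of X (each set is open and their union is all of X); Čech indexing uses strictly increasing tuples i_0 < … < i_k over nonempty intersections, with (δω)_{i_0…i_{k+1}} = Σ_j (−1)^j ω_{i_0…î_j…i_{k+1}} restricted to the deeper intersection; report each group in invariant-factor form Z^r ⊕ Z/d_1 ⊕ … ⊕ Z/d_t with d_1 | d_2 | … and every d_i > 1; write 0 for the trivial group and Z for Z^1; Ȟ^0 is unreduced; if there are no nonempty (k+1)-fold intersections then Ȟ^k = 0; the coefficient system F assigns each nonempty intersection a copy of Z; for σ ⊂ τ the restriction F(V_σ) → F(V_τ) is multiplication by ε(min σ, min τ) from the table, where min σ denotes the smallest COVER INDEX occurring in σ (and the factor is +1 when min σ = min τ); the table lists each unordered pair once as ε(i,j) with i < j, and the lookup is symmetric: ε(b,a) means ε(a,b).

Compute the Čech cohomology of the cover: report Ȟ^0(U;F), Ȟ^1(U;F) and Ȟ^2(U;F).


Ȟ^0 = Z,  Ȟ^1 = 0,  Ȟ^2 = Z

nonempty overlaps:
  V12={a,b} V13={a,d} V14={b,d} V23={a,e} V24={b,e} V34={d,e}
  V123={a} V124={b} V134={d} V234={e}
C dims 4,6,4; δ0: rk 3, SNF 1^3; δ1: rk 3, SNF 1^3
degree 0: 4−3−0 = 1 → Ȟ^0 ≅ Z
degree 1: 6−3−3 = 0 → Ȟ^1 ≅ 0
degree 2: 4−0−3 = 1 → Ȟ^2 ≅ Z


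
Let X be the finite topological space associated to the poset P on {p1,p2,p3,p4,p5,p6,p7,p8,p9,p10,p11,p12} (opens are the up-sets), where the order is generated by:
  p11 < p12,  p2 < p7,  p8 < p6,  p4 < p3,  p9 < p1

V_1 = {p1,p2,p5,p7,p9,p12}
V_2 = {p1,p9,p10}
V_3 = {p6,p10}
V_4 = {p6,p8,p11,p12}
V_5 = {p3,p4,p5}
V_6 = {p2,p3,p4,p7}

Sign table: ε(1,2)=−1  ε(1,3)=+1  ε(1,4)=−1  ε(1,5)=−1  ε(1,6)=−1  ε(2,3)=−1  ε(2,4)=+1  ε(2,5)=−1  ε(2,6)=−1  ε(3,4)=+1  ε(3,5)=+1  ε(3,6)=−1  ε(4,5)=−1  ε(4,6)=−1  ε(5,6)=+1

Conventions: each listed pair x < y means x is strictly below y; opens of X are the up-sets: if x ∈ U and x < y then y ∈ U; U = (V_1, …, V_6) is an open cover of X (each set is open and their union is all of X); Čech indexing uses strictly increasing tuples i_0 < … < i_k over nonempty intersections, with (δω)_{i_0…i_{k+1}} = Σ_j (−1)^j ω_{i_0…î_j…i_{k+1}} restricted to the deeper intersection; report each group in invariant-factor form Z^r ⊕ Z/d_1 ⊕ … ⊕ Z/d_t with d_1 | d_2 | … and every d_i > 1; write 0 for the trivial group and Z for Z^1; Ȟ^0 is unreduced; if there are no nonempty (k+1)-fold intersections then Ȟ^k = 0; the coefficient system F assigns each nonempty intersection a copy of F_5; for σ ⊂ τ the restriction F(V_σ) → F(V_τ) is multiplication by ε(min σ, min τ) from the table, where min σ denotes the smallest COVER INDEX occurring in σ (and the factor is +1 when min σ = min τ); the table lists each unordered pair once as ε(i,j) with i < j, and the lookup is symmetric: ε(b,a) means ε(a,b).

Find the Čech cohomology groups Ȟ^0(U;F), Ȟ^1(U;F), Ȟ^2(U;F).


Ȟ^0 = 0, Ȟ^1 = Z/5, Ȟ^2 = 0

nerve simplices:
  V12={p1,p9} V14={p12} V15={p5} V16={p2,p7} V23={p10} V34={p6} V56={p3,p4}
C dims 6,7; δ0: rk_F5 6
degree 0: 6−6−0 = 0 → Ȟ^0 ≅ 0
degree 1: 7−0−6 = 1 → Ȟ^1 ≅ Z/5
degree 2: 0−0−0 = 0 → Ȟ^2 ≅ 0


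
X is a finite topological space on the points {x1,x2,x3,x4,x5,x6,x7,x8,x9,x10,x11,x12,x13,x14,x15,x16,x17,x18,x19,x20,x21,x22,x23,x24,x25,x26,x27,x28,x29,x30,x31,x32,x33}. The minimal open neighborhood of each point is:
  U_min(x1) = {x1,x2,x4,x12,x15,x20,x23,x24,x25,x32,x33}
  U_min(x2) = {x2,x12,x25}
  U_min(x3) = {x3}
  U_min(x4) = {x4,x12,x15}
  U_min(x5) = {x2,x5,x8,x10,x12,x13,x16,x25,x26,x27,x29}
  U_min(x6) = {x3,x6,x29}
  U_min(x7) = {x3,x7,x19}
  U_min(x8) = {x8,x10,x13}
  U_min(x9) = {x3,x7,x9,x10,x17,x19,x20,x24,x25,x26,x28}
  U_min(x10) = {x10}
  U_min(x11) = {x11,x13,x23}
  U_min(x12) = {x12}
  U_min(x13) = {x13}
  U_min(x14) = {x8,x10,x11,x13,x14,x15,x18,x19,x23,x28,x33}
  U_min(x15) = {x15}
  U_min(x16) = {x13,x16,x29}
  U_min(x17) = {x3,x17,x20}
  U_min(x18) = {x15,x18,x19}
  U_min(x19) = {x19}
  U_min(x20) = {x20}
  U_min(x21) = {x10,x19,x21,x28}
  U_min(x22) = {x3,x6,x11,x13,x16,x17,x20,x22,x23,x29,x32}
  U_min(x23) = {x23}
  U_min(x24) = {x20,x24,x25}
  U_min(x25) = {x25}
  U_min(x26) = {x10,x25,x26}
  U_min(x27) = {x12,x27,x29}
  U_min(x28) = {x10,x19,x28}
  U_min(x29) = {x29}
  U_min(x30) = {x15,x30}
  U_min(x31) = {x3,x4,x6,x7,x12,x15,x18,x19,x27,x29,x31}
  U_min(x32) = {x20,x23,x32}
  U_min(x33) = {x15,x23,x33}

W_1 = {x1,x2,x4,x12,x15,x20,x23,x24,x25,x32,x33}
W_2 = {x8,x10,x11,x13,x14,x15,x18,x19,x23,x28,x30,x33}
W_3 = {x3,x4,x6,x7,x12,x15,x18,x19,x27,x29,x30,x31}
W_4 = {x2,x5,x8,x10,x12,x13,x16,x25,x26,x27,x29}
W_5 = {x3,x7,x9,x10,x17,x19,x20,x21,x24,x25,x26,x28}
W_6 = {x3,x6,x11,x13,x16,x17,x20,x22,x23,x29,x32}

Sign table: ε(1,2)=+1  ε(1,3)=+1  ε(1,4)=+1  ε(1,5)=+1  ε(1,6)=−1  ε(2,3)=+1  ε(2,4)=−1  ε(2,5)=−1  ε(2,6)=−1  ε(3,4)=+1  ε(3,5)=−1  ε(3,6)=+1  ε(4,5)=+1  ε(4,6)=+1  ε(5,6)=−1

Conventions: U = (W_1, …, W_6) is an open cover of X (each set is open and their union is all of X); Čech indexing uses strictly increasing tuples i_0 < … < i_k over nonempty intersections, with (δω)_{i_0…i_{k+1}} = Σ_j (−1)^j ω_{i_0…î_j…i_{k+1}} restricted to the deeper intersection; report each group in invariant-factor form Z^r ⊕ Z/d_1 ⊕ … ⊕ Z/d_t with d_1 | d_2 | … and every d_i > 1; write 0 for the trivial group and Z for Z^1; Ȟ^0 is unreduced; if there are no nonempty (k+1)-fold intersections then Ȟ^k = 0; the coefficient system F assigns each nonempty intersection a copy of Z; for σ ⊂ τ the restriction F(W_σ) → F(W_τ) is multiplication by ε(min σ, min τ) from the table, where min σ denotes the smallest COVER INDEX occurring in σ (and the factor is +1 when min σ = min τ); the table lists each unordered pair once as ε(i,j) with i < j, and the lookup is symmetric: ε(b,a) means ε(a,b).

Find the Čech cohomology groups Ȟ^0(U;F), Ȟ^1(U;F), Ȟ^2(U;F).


Ȟ^0 ≅ 0,  Ȟ^1 ≅ Z/2,  Ȟ^2 ≅ Z

nonempty overlaps:
  W12={x15,x23,x33} W13={x4,x12,x15} W14={x2,x12,x25} W15={x20,x24,x25} W16={x20,x23,x32} W23={x15,x18,x19,x30} W24={x8,x10,x13} W25={x10,x19,x28} W26={x11,x13,x23} W34={x12,x27,x29} W35={x3,x7,x19} W36={x3,x6,x29} W45={x10,x25,x26} W46={x13,x16,x29} W56={x3,x17,x20}
  W123={x15} W126={x23} W134={x12} W145={x25} W156={x20} W235={x19} W245={x10} W246={x13} W346={x29} W356={x3}
C dims 6,15,10; δ0: rk 6, SNF 1^5·2; δ1: rk 9, SNF 1^9
degree 0: 6−6−0 = 0 → Ȟ^0 ≅ 0
degree 1: 15−9−6 = 0 plus torsion [2] → Ȟ^1 ≅ Z/2
degree 2: 10−0−9 = 1 → Ȟ^2 ≅ Z


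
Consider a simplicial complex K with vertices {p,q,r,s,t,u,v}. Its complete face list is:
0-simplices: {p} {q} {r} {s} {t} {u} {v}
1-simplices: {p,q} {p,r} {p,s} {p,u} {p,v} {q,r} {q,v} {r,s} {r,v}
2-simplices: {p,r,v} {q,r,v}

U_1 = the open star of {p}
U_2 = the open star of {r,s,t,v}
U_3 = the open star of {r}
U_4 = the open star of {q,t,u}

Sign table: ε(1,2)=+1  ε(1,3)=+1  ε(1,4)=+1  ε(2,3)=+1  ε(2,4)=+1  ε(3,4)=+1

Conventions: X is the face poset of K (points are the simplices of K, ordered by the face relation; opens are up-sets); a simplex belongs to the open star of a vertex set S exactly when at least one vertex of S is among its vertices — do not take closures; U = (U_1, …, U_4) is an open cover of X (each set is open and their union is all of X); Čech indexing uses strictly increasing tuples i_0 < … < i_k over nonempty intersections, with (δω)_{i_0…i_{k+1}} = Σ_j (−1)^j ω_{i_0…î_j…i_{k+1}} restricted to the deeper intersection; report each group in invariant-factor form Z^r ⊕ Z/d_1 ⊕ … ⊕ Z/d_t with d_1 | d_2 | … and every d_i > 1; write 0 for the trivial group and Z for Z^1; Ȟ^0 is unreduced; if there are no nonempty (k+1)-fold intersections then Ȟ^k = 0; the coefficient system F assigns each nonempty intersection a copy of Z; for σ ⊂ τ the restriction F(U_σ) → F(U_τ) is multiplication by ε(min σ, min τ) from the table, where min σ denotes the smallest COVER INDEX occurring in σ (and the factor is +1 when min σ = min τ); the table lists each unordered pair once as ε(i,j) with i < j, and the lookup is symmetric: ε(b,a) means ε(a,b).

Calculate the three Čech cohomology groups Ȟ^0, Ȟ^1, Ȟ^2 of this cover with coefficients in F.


nerve of the cover:
  U1={{p},{p,q},{p,r},{p,s},{p,u},{p,v},{p,r,v}} U2={{r},{s},{t},{v},{p,r},{p,s},{p,v},{q,r},{q,v},{r,s},{r,v},{p,r,v},{q,r,v}} U3={{r},{p,r},{q,r},{r,s},{r,v},{p,r,v},{q,r,v}} U4={{q},{t},{u},{p,q},{p,u},{q,r},{q,v},{q,r,v}}
  U12={{p,r},{p,s},{p,v},{p,r,v}} U13={{p,r},{p,r,v}} U14={{p,q},{p,u}} U23={{r},{p,r},{q,r},{r,s},{r,v},{p,r,v},{q,r,v}} U24={{t},{q,r},{q,v},{q,r,v}} U34={{q,r},{q,r,v}}
  U123={{p,r},{p,r,v}} U234={{q,r},{q,r,v}}
C dims 4,6,2; δ0: rk 3, SNF 1^3; δ1: rk 2, SNF 1^2
Ȟ^0 = (4 − 3) − 0 = 1, so Ȟ^0 ≅ Z
Ȟ^1 = (6 − 2) − 3 = 1, so Ȟ^1 ≅ Z
Ȟ^2 = (2 − 0) − 2 = 0, so Ȟ^2 ≅ 0

Ȟ^0 = Z, Ȟ^1 = Z and Ȟ^2 = 0


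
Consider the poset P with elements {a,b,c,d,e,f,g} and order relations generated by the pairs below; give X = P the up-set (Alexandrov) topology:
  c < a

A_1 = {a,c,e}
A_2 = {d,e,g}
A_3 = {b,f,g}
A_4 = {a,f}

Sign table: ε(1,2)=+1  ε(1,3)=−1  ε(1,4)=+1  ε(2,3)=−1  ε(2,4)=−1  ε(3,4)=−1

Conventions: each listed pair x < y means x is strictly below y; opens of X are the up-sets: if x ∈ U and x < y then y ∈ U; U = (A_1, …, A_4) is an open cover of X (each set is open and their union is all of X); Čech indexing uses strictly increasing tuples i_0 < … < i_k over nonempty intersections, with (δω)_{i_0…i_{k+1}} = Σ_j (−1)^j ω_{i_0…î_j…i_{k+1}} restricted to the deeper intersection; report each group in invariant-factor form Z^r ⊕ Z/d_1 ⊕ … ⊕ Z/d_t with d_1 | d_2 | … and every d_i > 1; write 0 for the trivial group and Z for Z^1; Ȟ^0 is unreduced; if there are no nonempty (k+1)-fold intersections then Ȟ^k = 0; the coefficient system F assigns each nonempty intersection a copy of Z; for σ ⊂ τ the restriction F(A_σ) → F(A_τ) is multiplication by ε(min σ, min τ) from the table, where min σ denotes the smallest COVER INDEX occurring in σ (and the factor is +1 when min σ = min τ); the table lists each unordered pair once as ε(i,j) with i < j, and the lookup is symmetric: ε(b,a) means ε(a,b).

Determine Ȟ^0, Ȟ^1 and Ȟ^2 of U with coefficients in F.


Ȟ^0(U;F) ≅ Z; Ȟ^1(U;F) ≅ Z; Ȟ^2(U;F) ≅ 0

nerve simplices:
  A12={e} A14={a} A23={g} A34={f}
C dims 4,4; δ0: rk 3, SNF 1^3
degree 0: 4−3−0 = 1 → Ȟ^0 ≅ Z
degree 1: 4−0−3 = 1 → Ȟ^1 ≅ Z
degree 2: 0−0−0 = 0 → Ȟ^2 ≅ 0


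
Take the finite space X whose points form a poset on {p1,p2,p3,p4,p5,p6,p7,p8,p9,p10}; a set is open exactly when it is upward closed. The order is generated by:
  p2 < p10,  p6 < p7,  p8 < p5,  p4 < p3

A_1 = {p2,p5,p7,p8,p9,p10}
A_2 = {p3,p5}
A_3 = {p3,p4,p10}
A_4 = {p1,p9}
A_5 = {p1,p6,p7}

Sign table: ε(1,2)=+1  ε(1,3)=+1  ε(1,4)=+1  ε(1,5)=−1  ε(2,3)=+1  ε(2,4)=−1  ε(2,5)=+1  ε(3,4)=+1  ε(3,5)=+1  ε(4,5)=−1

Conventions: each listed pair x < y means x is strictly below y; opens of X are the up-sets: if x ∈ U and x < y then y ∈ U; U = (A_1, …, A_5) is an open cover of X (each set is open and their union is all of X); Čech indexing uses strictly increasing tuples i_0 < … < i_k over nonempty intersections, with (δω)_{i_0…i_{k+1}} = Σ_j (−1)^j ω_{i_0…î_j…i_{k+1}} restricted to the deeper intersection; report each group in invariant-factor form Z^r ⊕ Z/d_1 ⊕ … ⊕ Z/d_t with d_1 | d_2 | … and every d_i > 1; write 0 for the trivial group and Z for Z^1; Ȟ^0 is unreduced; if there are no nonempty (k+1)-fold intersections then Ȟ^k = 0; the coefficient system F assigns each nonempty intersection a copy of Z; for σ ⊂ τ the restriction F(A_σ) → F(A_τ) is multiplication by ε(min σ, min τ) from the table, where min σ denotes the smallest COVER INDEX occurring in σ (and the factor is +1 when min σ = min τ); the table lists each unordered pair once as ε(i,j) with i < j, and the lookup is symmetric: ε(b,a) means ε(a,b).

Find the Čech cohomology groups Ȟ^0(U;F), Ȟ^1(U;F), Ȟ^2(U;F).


nerve of the cover:
  A12={p5} A13={p10} A14={p9} A15={p7} A23={p3} A45={p1}
C dims 5,6; δ0: rk 4, SNF 1^4
Ȟ^0 = (5 − 4) − 0 = 1, so Ȟ^0 ≅ Z
Ȟ^1 = (6 − 0) − 4 = 2, so Ȟ^1 ≅ Z^2
Ȟ^2 = (0 − 0) − 0 = 0, so Ȟ^2 ≅ 0

Ȟ^0 = Z,  Ȟ^1 = Z^2,  Ȟ^2 = 0


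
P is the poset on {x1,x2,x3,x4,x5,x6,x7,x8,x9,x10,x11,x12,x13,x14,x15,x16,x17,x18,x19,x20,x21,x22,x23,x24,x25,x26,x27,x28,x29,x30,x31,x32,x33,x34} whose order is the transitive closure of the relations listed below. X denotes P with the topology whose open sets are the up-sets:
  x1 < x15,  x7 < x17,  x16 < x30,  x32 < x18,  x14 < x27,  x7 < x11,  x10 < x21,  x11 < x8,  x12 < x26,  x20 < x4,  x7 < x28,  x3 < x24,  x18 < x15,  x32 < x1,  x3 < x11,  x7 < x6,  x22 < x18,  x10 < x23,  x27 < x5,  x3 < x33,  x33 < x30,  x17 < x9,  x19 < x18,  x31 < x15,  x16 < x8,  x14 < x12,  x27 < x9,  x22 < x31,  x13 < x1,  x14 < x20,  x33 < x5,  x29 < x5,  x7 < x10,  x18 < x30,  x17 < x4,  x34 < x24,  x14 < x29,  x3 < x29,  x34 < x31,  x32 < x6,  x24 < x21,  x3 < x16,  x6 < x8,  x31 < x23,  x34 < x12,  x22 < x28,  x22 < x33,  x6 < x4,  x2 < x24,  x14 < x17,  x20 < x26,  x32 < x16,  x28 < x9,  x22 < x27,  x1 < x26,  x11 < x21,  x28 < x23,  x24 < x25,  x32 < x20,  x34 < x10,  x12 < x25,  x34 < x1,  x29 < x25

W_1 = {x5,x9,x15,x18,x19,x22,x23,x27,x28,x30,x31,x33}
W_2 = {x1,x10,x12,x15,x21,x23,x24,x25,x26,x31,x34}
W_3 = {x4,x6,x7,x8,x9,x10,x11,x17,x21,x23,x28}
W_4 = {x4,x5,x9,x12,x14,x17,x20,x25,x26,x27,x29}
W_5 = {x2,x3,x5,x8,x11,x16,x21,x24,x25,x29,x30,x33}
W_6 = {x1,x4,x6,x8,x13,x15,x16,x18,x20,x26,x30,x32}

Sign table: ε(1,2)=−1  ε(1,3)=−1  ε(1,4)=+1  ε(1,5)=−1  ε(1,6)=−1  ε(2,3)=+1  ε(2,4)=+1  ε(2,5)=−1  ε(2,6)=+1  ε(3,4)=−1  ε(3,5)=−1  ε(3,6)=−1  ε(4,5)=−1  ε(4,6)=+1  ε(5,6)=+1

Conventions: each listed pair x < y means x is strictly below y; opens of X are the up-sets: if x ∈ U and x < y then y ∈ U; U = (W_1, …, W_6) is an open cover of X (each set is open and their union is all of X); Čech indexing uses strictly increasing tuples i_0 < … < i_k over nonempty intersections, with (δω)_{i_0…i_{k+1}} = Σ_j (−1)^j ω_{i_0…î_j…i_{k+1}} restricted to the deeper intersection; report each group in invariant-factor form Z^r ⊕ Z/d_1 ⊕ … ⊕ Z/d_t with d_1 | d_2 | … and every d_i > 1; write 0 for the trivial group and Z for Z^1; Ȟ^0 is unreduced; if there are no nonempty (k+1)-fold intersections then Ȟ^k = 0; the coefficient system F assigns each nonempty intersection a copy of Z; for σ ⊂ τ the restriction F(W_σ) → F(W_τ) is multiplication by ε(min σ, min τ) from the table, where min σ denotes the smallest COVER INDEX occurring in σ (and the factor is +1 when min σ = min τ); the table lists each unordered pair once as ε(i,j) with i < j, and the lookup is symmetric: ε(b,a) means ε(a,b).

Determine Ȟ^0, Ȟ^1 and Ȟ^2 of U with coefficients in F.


Ȟ^0 ≅ 0,  Ȟ^1 ≅ Z/2,  Ȟ^2 ≅ Z

nonempty intersections:
  W12={x15,x23,x31} W13={x9,x23,x28} W14={x5,x9,x27} W15={x5,x30,x33} W16={x15,x18,x30} W23={x10,x21,x23} W24={x12,x25,x26} W25={x21,x24,x25} W26={x1,x15,x26} W34={x4,x9,x17} W35={x8,x11,x21} W36={x4,x6,x8} W45={x5,x25,x29} W46={x4,x20,x26} W56={x8,x16,x30}
  W123={x23} W126={x15} W134={x9} W145={x5} W156={x30} W235={x21} W245={x25} W246={x26} W346={x4} W356={x8}
C dims 6,15,10; δ0: rk 6, SNF 1^5·2; δ1: rk 9, SNF 1^9
Ȟ^0: (6−6)−0=0 ⇒ 0
Ȟ^1: (15−9)−6=0 plus torsion [2] ⇒ Z/2
Ȟ^2: (10−0)−9=1 ⇒ Z


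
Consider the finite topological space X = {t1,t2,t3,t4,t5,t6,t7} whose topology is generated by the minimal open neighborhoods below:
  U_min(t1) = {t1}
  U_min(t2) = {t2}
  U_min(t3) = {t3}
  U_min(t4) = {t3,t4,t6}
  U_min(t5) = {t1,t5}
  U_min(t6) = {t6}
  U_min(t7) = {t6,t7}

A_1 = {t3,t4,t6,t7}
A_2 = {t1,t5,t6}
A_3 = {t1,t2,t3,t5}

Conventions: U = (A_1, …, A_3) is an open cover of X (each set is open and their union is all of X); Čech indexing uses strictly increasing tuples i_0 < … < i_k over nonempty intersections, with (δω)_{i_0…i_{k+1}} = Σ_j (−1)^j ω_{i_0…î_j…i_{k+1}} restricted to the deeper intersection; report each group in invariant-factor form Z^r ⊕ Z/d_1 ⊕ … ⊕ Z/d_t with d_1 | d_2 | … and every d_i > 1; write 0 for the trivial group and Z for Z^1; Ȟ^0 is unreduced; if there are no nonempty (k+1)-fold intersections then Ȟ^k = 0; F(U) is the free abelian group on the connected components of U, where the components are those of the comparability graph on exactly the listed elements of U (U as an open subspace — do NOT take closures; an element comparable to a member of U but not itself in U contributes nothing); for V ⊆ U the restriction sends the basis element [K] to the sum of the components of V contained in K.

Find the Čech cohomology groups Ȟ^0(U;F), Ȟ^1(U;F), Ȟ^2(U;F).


Ȟ^0 = Z^3, Ȟ^1 = 0 and Ȟ^2 = 0

nonempty intersections:
  A12={t6} A13={t3} A23={t1,t5}
components per intersection:
  A1: {t3,t4,t6,t7}
  A2: {t1,t5} {t6}
  A3: {t1,t5} {t2} {t3}
  A12: {t6}
  A13: {t3}
  A23: {t1,t5}
C dims 6,3; δ0: rk 3, SNF 1^3
Ȟ^0: (6−3)−0=3 ⇒ Z^3
Ȟ^1: (3−0)−3=0 ⇒ 0
Ȟ^2: (0−0)−0=0 ⇒ 0


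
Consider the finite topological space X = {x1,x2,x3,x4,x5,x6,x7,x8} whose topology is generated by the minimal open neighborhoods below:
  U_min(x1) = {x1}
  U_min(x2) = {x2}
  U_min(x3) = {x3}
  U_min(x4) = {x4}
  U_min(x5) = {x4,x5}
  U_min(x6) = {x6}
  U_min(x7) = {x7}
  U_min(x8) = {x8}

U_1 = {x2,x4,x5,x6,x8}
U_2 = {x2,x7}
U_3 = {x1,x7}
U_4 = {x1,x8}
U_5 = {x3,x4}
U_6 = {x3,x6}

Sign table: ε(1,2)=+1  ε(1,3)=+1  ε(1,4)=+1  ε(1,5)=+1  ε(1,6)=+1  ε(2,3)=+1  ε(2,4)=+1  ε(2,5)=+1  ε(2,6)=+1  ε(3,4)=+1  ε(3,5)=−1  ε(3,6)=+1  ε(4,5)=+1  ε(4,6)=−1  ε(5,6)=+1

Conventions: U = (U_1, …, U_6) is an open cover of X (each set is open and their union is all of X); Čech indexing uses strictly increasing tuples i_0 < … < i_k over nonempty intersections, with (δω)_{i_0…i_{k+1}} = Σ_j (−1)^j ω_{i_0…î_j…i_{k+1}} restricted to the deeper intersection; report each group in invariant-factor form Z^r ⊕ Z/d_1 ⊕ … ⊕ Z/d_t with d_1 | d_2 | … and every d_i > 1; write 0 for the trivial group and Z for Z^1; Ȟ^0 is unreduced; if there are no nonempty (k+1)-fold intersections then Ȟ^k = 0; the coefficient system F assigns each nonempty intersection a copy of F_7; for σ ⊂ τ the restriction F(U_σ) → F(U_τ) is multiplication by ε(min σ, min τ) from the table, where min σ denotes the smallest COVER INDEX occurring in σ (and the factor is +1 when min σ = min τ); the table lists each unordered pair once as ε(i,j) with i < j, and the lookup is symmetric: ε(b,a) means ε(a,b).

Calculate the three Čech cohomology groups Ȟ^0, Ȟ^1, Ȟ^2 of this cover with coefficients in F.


Ȟ^0 = Z/7,  Ȟ^1 = Z/7 ⊕ Z/7,  Ȟ^2 = 0

cover nerve:
  U12={x2} U14={x8} U15={x4} U16={x6} U23={x7} U34={x1} U56={x3}
C dims 6,7; δ0: rk_F7 5
Ȟ^0: (6−5)−0=1 ⇒ Z/7
Ȟ^1: (7−0)−5=2 ⇒ Z/7 ⊕ Z/7
Ȟ^2: (0−0)−0=0 ⇒ 0


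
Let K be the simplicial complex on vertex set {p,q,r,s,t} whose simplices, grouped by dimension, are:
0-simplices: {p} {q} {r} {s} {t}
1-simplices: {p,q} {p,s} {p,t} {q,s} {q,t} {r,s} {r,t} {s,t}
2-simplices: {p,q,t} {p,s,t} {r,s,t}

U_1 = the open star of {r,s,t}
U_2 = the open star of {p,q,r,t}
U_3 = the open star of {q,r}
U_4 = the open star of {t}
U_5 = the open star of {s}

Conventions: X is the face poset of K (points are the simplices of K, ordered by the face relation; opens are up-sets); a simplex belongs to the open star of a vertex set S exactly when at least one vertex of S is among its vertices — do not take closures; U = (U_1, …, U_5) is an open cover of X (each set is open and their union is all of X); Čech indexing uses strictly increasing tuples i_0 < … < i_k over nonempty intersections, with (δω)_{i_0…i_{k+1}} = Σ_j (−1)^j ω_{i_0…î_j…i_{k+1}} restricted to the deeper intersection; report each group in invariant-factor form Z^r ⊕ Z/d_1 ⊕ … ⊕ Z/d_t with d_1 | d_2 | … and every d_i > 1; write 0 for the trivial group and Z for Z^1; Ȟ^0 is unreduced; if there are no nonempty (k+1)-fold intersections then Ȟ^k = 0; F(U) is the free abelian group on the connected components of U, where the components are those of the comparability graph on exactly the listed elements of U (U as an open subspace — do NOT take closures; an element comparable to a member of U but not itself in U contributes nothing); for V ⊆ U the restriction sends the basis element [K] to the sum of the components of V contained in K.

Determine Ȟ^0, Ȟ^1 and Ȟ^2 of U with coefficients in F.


Ȟ^0(U;F) ≅ Z, Ȟ^1(U;F) ≅ Z, Ȟ^2(U;F) ≅ 0

nonempty intersections:
  U1={{r},{s},{t},{p,s},{p,t},{q,s},{q,t},{r,s},{r,t},{s,t},{p,q,t},{p,s,t},{r,s,t}} U2={{p},{q},{r},{t},{p,q},{p,s},{p,t},{q,s},{q,t},{r,s},{r,t},{s,t},{p,q,t},{p,s,t},{r,s,t}} U3={{q},{r},{p,q},{q,s},{q,t},{r,s},{r,t},{p,q,t},{r,s,t}} U4={{t},{p,t},{q,t},{r,t},{s,t},{p,q,t},{p,s,t},{r,s,t}} U5={{s},{p,s},{q,s},{r,s},{s,t},{p,s,t},{r,s,t}}
  U12={{r},{t},{p,s},{p,t},{q,s},{q,t},{r,s},{r,t},{s,t},{p,q,t},{p,s,t},{r,s,t}} U13={{r},{q,s},{q,t},{r,s},{r,t},{p,q,t},{r,s,t}} U14={{t},{p,t},{q,t},{r,t},{s,t},{p,q,t},{p,s,t},{r,s,t}} U15={{s},{p,s},{q,s},{r,s},{s,t},{p,s,t},{r,s,t}} U23={{q},{r},{p,q},{q,s},{q,t},{r,s},{r,t},{p,q,t},{r,s,t}} U24={{t},{p,t},{q,t},{r,t},{s,t},{p,q,t},{p,s,t},{r,s,t}} U25={{p,s},{q,s},{r,s},{s,t},{p,s,t},{r,s,t}} U34={{q,t},{r,t},{p,q,t},{r,s,t}} U35={{q,s},{r,s},{r,s,t}} U45={{s,t},{p,s,t},{r,s,t}}
  U123={{r},{q,s},{q,t},{r,s},{r,t},{p,q,t},{r,s,t}} U124={{t},{p,t},{q,t},{r,t},{s,t},{p,q,t},{p,s,t},{r,s,t}} U125={{p,s},{q,s},{r,s},{s,t},{p,s,t},{r,s,t}} U134={{q,t},{r,t},{p,q,t},{r,s,t}} U135={{q,s},{r,s},{r,s,t}} U145={{s,t},{p,s,t},{r,s,t}} U234={{q,t},{r,t},{p,q,t},{r,s,t}} U235={{q,s},{r,s},{r,s,t}} U245={{s,t},{p,s,t},{r,s,t}} U345={{r,s,t}}
  U1234={{q,t},{r,t},{p,q,t},{r,s,t}} U1235={{q,s},{r,s},{r,s,t}} U1245={{s,t},{p,s,t},{r,s,t}} U1345={{r,s,t}} U2345={{r,s,t}}
  U12345={{r,s,t}}
components per intersection:
  U1: {{r},{s},{t},{p,s},{p,t},{q,s},{q,t},{r,s},{r,t},{s,t},{p,q,t},{p,s,t},{r,s,t}}
  U2: {{p},{q},{r},{t},{p,q},{p,s},{p,t},{q,s},{q,t},{r,s},{r,t},{s,t},{p,q,t},{p,s,t},{r,s,t}}
  U3: {{q},{p,q},{q,s},{q,t},{p,q,t}} {{r},{r,s},{r,t},{r,s,t}}
  U4: {{t},{p,t},{q,t},{r,t},{s,t},{p,q,t},{p,s,t},{r,s,t}}
  U5: {{s},{p,s},{q,s},{r,s},{s,t},{p,s,t},{r,s,t}}
  U12: {{r},{t},{p,s},{p,t},{q,t},{r,s},{r,t},{s,t},{p,q,t},{p,s,t},{r,s,t}} {{q,s}}
  U13: {{r},{r,s},{r,t},{r,s,t}} {{q,s}} {{q,t},{p,q,t}}
  U14: {{t},{p,t},{q,t},{r,t},{s,t},{p,q,t},{p,s,t},{r,s,t}}
  U15: {{s},{p,s},{q,s},{r,s},{s,t},{p,s,t},{r,s,t}}
  U23: {{q},{p,q},{q,s},{q,t},{p,q,t}} {{r},{r,s},{r,t},{r,s,t}}
  U24: {{t},{p,t},{q,t},{r,t},{s,t},{p,q,t},{p,s,t},{r,s,t}}
  U25: {{p,s},{r,s},{s,t},{p,s,t},{r,s,t}} {{q,s}}
  U34: {{q,t},{p,q,t}} {{r,t},{r,s,t}}
  U35: {{q,s}} {{r,s},{r,s,t}}
  U45: {{s,t},{p,s,t},{r,s,t}}
  U123: {{r},{r,s},{r,t},{r,s,t}} {{q,s}} {{q,t},{p,q,t}}
  U124: {{t},{p,t},{q,t},{r,t},{s,t},{p,q,t},{p,s,t},{r,s,t}}
  U125: {{p,s},{r,s},{s,t},{p,s,t},{r,s,t}} {{q,s}}
  U134: {{q,t},{p,q,t}} {{r,t},{r,s,t}}
  U135: {{q,s}} {{r,s},{r,s,t}}
  U145: {{s,t},{p,s,t},{r,s,t}}
  U234: {{q,t},{p,q,t}} {{r,t},{r,s,t}}
  U235: {{q,s}} {{r,s},{r,s,t}}
  U245: {{s,t},{p,s,t},{r,s,t}}
  U345: {{r,s,t}}
  U1234: {{q,t},{p,q,t}} {{r,t},{r,s,t}}
  U1235: {{q,s}} {{r,s},{r,s,t}}
  U1245: {{s,t},{p,s,t},{r,s,t}}
  U1345: {{r,s,t}}
  U2345: {{r,s,t}}
  U12345: {{r,s,t}}
C dims 6,17,17,7; δ0: rk 5, SNF 1^5; δ1: rk 11, SNF 1^11; δ2: rk 6, SNF 1^6
Ȟ^0: (6−5)−0=1 ⇒ Z
Ȟ^1: (17−11)−5=1 ⇒ Z
Ȟ^2: (17−6)−11=0 ⇒ 0


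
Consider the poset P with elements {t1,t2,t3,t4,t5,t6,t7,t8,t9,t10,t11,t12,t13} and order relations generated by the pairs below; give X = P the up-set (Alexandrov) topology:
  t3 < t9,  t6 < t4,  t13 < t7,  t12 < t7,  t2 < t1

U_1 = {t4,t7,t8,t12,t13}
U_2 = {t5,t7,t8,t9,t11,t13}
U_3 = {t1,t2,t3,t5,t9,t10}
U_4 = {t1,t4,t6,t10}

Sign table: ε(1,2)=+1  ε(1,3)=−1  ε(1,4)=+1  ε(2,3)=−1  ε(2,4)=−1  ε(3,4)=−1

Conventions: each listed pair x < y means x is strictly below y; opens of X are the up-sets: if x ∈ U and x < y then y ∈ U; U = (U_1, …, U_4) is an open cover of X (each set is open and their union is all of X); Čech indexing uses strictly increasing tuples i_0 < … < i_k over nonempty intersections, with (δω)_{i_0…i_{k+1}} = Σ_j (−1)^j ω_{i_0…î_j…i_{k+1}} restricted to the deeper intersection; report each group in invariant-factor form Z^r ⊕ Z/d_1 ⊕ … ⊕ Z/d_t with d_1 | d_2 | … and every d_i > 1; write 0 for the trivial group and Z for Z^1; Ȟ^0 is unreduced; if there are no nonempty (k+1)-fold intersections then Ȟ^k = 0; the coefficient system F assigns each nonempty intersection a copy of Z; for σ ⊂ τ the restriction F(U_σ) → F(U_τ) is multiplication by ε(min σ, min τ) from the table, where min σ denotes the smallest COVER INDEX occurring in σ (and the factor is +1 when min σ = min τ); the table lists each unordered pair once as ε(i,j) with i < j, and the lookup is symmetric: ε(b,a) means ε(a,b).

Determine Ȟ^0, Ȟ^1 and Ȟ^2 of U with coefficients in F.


nerve simplices:
  U12={t7,t8,t13} U14={t4} U23={t5,t9} U34={t1,t10}
C dims 4,4; δ0: rk 3, SNF 1^3
degree 0: 4−3−0 = 1 → Ȟ^0 ≅ Z
degree 1: 4−0−3 = 1 → Ȟ^1 ≅ Z
degree 2: 0−0−0 = 0 → Ȟ^2 ≅ 0

Ȟ^0 ≅ Z; Ȟ^1 ≅ Z; Ȟ^2 ≅ 0
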